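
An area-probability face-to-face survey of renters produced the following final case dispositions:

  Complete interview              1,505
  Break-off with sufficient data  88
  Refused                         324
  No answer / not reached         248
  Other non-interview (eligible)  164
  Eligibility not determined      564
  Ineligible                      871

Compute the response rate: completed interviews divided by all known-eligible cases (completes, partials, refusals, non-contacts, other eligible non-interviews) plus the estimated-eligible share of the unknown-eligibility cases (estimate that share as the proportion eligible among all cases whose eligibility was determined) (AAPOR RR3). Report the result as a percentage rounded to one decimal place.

Num → 1505
Determined eligible → 1505 + 88 + 324 + 248 + 164 = 2329
e = 2329 / (2329 + 871) = 2329 / 3200 = 0.7278
Eligible share of unknowns → 0.7278 × 564 = 410.48
Denom → 2329 + 410.48 = 2739.48
RR3 = 1505 / 2739.48 = 0.5494

54.9%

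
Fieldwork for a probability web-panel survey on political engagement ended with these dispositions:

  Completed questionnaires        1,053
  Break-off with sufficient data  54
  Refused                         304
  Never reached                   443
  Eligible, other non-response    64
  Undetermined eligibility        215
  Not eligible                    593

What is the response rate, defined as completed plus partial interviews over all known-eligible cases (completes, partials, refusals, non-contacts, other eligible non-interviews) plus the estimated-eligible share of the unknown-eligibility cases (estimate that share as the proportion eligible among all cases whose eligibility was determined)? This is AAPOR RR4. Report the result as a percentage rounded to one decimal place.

53.2%

Numerator = 1053 + 54 = 1107
Known eligible = 1053 + 54 + 304 + 443 + 64 = 1918
e = 1918 / (1918 + 593) = 1918 / 2511 = 0.7638
e × U = 0.7638 × 215 = 164.22
Base = 1918 + 164.22 = 2082.22
RR4 = 1107 / 2082.22 = 0.5316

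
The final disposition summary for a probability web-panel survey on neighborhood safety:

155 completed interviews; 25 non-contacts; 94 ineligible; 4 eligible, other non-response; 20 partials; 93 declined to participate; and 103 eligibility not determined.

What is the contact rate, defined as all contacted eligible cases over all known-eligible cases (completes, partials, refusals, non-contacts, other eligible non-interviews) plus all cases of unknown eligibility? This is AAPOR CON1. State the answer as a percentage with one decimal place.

Num: 155 + 20 + 93 + 4 = 272
Denominator: 155 + 20 + 93 + 25 + 4 + 103 = 400
CON1 = 272 / 400 = 0.6800

68.0%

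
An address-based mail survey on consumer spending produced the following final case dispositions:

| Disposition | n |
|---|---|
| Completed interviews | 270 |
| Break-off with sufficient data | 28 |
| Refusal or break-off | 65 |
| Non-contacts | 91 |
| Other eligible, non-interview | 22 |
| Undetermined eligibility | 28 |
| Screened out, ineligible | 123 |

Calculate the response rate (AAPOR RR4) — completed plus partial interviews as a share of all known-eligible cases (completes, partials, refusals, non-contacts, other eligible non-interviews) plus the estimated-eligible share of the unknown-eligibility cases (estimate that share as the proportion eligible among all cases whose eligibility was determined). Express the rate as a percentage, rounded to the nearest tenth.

59.8%

Num → 270 + 28 = 298
Known eligible → 270 + 28 + 65 + 91 + 22 = 476
e = 476 / (476 + 123) = 476 / 599 = 0.7947
e × U → 0.7947 × 28 = 22.25
Base → 476 + 22.25 = 498.25
RR4 = 298 / 498.25 = 0.5981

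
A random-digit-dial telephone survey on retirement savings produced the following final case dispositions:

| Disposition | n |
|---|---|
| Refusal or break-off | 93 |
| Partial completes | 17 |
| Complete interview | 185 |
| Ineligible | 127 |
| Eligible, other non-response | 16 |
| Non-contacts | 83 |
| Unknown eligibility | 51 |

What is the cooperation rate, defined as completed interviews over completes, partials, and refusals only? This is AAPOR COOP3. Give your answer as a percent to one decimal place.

62.7%

Numerator → 185
Denominator → 185 + 17 + 93 = 295
COOP3 = 185 / 295 = 0.6271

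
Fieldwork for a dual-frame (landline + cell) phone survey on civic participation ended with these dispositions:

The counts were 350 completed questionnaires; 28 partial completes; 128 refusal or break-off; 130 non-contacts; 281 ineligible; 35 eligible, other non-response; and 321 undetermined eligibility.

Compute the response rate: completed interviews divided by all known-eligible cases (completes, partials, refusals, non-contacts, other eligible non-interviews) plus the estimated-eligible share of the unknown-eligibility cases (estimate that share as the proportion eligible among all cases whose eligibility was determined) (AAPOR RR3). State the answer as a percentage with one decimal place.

39.0%

Num: 350
Eligible (known): 350 + 28 + 128 + 130 + 35 = 671
e = 671 / (671 + 281) = 671 / 952 = 0.7048
Estimated eligible among unknowns: 0.7048 × 321 = 226.24
Denom: 671 + 226.24 = 897.24
RR3 = 350 / 897.24 = 0.3901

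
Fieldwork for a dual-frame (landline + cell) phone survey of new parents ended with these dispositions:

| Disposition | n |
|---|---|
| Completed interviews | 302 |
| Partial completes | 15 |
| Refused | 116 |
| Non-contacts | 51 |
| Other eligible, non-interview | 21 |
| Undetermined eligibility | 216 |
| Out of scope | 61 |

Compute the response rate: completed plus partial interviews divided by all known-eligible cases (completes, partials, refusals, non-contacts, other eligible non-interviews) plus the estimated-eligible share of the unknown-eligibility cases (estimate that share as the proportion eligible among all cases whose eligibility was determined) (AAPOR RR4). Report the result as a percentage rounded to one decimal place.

Top: 302 + 15 = 317
Determined eligible: 302 + 15 + 116 + 51 + 21 = 505
e = 505 / (505 + 61) = 505 / 566 = 0.8922
Eligible share of unknowns: 0.8922 × 216 = 192.72
Denom: 505 + 192.72 = 697.72
RR4 = 317 / 697.72 = 0.4543

45.4%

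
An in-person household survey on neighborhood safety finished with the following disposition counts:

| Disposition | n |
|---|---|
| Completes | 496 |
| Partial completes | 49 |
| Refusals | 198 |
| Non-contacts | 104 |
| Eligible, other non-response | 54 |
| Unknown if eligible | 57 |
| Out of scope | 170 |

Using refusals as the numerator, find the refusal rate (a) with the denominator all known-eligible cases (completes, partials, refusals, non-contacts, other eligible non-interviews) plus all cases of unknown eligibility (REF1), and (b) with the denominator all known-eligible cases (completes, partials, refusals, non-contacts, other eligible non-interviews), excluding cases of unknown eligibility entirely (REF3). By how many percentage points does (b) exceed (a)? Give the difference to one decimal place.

1.3

Top: 198
Base: 496 + 49 + 198 + 104 + 54 + 57 = 958
REF1 = 198 / 958 = 0.2067
Base: 496 + 49 + 198 + 104 + 54 = 901
REF3 = 198 / 901 = 0.2198
Difference = 21.98 − 20.67 = 1.31 percentage points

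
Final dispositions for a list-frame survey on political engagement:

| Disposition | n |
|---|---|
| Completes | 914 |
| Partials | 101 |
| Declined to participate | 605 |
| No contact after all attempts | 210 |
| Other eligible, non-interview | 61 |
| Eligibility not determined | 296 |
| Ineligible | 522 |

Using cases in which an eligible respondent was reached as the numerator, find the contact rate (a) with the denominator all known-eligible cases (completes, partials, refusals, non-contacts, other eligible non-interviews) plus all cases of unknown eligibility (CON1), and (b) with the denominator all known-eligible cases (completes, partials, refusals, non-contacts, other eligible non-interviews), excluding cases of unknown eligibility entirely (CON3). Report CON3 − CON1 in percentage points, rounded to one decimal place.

Numerator: 914 + 101 + 605 + 61 = 1681
Denominator: 914 + 101 + 605 + 210 + 61 + 296 = 2187
CON1 = 1681 / 2187 = 0.7686
Denominator: 914 + 101 + 605 + 210 + 61 = 1891
CON3 = 1681 / 1891 = 0.8889
Difference = 88.89 − 76.86 = 12.03 percentage points

12.0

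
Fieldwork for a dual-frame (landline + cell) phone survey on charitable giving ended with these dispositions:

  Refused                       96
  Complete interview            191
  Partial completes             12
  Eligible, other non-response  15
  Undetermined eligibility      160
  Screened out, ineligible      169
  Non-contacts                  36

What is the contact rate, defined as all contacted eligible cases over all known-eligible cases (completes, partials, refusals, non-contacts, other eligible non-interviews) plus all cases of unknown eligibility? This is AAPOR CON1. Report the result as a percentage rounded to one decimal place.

Top → 191 + 12 + 96 + 15 = 314
Denominator → 191 + 12 + 96 + 36 + 15 + 160 = 510
CON1 = 314 / 510 = 0.6157

61.6%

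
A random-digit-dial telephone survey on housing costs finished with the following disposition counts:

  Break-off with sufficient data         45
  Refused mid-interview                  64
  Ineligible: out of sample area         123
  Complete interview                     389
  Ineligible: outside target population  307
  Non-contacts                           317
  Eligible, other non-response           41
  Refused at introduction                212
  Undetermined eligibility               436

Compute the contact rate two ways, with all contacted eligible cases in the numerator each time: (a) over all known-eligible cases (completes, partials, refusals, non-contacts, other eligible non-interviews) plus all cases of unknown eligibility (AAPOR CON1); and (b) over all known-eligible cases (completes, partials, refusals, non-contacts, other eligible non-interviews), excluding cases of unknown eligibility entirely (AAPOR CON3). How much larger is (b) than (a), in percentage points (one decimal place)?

Declined to participate = 212 + 64 = 276
Screened out, ineligible = 307 + 123 = 430
Num: 389 + 45 + 276 + 41 = 751
Denom: 389 + 45 + 276 + 317 + 41 + 436 = 1504
CON1 = 751 / 1504 = 0.4993
Denom: 389 + 45 + 276 + 317 + 41 = 1068
CON3 = 751 / 1068 = 0.7032
Difference = 70.32 − 49.93 = 20.39 percentage points

20.4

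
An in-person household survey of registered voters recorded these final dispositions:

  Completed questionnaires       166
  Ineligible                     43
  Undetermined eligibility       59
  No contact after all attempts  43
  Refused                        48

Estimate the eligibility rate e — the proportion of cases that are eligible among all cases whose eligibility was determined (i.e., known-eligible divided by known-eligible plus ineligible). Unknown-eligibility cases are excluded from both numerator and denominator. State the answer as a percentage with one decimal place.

85.7%

Known eligible = 166 + 48 + 43 = 257
e = 257 / (257 + 43) = 257 / 300 = 0.8567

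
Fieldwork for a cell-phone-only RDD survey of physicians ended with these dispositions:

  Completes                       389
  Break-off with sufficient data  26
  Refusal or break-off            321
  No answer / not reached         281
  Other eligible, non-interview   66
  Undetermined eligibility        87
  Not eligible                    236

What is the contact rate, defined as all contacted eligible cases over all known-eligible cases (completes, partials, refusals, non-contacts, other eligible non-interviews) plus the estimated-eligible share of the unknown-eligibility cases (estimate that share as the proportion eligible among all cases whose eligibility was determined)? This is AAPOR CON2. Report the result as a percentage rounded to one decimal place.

Num: 389 + 26 + 321 + 66 = 802
Determined eligible: 389 + 26 + 321 + 281 + 66 = 1083
e = 1083 / (1083 + 236) = 1083 / 1319 = 0.8211
Eligible share of unknowns: 0.8211 × 87 = 71.44
Base: 1083 + 71.44 = 1154.44
CON2 = 802 / 1154.44 = 0.6947

69.5%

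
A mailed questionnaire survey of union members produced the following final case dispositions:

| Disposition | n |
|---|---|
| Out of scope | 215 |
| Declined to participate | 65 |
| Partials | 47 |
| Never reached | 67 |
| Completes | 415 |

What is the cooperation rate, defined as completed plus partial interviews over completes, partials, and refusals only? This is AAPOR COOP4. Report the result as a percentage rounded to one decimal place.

87.7%

Top → 415 + 47 = 462
Denominator → 415 + 47 + 65 = 527
COOP4 = 462 / 527 = 0.8767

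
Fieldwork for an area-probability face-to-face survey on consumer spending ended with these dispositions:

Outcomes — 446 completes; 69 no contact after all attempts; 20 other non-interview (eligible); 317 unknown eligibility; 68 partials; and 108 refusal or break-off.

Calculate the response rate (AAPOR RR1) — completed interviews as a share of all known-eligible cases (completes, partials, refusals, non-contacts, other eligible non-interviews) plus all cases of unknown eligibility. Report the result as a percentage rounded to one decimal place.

Top: 446
Base: 446 + 68 + 108 + 69 + 20 + 317 = 1028
RR1 = 446 / 1028 = 0.4339

43.4%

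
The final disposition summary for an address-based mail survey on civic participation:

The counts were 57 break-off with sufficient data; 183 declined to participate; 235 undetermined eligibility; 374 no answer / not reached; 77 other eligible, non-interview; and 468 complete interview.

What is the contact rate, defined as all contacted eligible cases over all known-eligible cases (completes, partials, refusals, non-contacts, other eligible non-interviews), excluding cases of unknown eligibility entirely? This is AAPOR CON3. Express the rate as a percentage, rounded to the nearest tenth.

67.7%

Numerator: 468 + 57 + 183 + 77 = 785
Denominator: 468 + 57 + 183 + 374 + 77 = 1159
CON3 = 785 / 1159 = 0.6773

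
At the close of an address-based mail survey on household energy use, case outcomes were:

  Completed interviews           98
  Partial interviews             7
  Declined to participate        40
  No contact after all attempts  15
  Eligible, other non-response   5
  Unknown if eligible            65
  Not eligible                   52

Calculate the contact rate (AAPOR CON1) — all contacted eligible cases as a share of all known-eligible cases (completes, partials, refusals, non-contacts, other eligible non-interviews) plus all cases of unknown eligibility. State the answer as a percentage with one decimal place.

Numerator: 98 + 7 + 40 + 5 = 150
Denom: 98 + 7 + 40 + 15 + 5 + 65 = 230
CON1 = 150 / 230 = 0.6522

65.2%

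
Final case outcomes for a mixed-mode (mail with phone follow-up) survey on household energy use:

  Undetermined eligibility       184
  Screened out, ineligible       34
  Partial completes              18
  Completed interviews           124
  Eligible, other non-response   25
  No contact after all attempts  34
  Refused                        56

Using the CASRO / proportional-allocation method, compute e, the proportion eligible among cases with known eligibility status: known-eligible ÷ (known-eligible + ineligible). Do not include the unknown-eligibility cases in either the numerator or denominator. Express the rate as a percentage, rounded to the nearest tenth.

88.3%

Eligible (known): 124 + 18 + 56 + 34 + 25 = 257
e = 257 / (257 + 34) = 257 / 291 = 0.8832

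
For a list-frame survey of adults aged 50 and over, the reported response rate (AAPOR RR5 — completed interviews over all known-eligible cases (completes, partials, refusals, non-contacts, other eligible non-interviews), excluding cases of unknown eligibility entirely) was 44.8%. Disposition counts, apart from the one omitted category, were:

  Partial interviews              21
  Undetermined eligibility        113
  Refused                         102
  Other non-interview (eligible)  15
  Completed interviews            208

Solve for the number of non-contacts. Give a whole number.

118

RR5 = 208 / D = 0.448
D = 208 / 0.448 = 464.3
Remaining denominator categories sum to 346
non-contacts = 464.3 − 346 ≈ 118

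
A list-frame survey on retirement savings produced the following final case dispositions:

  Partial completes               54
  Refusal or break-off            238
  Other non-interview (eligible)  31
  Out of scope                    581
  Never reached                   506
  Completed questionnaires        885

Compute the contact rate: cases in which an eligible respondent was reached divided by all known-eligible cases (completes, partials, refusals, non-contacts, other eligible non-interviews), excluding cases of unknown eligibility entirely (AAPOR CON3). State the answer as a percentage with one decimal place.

Numerator = 885 + 54 + 238 + 31 = 1208
Base = 885 + 54 + 238 + 506 + 31 = 1714
CON3 = 1208 / 1714 = 0.7048

70.5%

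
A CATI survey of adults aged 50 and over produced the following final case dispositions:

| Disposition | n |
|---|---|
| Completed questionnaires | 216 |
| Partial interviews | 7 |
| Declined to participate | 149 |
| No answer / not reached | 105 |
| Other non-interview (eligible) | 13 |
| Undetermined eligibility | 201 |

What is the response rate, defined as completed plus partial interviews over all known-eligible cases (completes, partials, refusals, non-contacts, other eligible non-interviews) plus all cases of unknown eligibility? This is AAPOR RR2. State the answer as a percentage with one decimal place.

Top = 216 + 7 = 223
Base = 216 + 7 + 149 + 105 + 13 + 201 = 691
RR2 = 223 / 691 = 0.3227

32.3%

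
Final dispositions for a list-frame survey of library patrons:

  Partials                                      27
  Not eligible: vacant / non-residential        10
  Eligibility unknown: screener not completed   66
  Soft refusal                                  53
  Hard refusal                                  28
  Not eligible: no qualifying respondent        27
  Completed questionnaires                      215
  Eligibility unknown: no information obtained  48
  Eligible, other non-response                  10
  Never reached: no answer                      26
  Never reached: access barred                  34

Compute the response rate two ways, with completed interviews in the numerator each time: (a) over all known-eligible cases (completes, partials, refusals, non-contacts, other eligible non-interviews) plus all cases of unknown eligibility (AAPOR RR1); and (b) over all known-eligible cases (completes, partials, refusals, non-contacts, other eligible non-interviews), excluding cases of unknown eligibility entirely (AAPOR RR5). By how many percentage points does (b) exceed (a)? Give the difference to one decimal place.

Refusals = 28 + 53 = 81
No answer / not reached = 26 + 34 = 60
Unknown if eligible = 66 + 48 = 114
Out of scope = 27 + 10 = 37
Num → 215
Denominator → 215 + 27 + 81 + 60 + 10 + 114 = 507
RR1 = 215 / 507 = 0.4241
Denominator → 215 + 27 + 81 + 60 + 10 = 393
RR5 = 215 / 393 = 0.5471
Difference = 54.71 − 42.41 = 12.30 percentage points

12.3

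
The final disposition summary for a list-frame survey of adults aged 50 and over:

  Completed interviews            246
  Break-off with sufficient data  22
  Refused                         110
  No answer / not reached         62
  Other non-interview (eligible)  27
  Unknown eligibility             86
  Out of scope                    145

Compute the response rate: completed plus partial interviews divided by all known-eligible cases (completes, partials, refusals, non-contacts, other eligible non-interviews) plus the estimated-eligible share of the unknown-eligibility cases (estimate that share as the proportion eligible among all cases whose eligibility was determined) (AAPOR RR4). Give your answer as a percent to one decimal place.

Num: 246 + 22 = 268
Determined eligible: 246 + 22 + 110 + 62 + 27 = 467
e = 467 / (467 + 145) = 467 / 612 = 0.7631
e × U: 0.7631 × 86 = 65.63
Denom: 467 + 65.63 = 532.63
RR4 = 268 / 532.63 = 0.5032

50.3%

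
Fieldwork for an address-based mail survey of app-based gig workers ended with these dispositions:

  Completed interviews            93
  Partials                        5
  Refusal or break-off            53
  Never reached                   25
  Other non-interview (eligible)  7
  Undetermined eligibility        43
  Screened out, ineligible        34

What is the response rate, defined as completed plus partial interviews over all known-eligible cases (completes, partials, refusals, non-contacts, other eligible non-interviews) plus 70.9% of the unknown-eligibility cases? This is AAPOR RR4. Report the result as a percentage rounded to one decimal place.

45.9%

Num → 93 + 5 = 98
Eligible (known) → 93 + 5 + 53 + 25 + 7 = 183
Estimated eligible among unknowns → 0.7090 × 43 = 30.49
Denominator → 183 + 30.49 = 213.49
RR4 = 98 / 213.49 = 0.4590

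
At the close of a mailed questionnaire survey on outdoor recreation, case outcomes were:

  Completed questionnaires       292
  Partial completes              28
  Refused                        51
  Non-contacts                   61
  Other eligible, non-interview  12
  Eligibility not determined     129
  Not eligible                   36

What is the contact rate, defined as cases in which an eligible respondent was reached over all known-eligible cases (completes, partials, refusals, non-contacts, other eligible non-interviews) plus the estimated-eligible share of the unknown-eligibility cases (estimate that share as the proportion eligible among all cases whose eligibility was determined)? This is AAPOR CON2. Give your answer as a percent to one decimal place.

Top = 292 + 28 + 51 + 12 = 383
Known eligible = 292 + 28 + 51 + 61 + 12 = 444
e = 444 / (444 + 36) = 444 / 480 = 0.9250
Estimated eligible among unknowns = 0.9250 × 129 = 119.33
Denom = 444 + 119.33 = 563.33
CON2 = 383 / 563.33 = 0.6799

68.0%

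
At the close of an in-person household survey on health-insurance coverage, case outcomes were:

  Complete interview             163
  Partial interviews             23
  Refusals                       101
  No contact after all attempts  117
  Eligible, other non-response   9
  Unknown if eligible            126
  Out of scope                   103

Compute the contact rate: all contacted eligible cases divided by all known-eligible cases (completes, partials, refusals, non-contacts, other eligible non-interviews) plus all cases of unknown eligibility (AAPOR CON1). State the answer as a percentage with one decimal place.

Top: 163 + 23 + 101 + 9 = 296
Denominator: 163 + 23 + 101 + 117 + 9 + 126 = 539
CON1 = 296 / 539 = 0.5492

54.9%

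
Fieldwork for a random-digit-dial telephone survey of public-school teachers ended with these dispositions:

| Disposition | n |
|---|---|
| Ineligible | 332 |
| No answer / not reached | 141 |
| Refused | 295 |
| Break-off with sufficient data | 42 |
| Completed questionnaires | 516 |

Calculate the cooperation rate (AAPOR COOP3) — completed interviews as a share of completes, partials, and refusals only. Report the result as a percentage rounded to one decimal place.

Num → 516
Denom → 516 + 42 + 295 = 853
COOP3 = 516 / 853 = 0.6049

60.5%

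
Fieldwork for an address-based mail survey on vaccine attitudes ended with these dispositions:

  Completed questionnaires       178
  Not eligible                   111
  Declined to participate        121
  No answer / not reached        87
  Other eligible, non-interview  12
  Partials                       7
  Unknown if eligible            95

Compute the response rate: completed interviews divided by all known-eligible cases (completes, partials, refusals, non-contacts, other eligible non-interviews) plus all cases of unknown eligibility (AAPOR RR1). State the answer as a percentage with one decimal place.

Top = 178
Denom = 178 + 7 + 121 + 87 + 12 + 95 = 500
RR1 = 178 / 500 = 0.3560

35.6%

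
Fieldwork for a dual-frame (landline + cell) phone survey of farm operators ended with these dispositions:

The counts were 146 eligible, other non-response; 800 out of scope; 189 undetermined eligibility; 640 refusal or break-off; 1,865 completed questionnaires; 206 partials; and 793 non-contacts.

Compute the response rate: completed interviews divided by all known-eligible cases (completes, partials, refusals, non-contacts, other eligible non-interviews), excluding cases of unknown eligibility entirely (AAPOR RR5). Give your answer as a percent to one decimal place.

51.1%

Numerator = 1865
Denom = 1865 + 206 + 640 + 793 + 146 = 3650
RR5 = 1865 / 3650 = 0.5110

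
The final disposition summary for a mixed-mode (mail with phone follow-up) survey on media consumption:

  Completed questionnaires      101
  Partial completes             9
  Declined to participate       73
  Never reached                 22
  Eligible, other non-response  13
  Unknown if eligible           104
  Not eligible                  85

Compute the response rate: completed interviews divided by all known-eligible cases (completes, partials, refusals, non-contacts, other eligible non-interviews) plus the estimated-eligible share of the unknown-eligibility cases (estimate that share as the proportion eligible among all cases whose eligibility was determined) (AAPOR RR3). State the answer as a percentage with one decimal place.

Top → 101
Determined eligible → 101 + 9 + 73 + 22 + 13 = 218
e = 218 / (218 + 85) = 218 / 303 = 0.7195
Eligible share of unknowns → 0.7195 × 104 = 74.83
Denom → 218 + 74.83 = 292.83
RR3 = 101 / 292.83 = 0.3449

34.5%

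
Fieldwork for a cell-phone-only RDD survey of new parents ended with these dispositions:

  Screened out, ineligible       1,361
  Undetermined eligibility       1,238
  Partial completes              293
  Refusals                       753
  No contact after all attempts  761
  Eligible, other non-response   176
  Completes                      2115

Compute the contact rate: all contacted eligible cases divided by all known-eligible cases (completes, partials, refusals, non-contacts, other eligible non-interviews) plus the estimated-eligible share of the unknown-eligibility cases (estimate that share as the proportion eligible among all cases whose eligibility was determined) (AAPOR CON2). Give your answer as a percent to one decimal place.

Top: 2115 + 293 + 753 + 176 = 3337
Eligible (known): 2115 + 293 + 753 + 761 + 176 = 4098
e = 4098 / (4098 + 1361) = 4098 / 5459 = 0.7507
Eligible share of unknowns: 0.7507 × 1238 = 929.37
Base: 4098 + 929.37 = 5027.37
CON2 = 3337 / 5027.37 = 0.6638

66.4%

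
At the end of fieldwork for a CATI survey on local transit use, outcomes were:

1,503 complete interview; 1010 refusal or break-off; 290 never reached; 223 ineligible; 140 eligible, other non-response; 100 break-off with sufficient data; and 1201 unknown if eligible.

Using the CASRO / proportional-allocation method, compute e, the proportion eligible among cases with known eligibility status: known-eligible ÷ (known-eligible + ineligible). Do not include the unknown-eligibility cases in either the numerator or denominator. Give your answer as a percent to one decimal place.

Determined eligible = 1503 + 100 + 1010 + 290 + 140 = 3043
e = 3043 / (3043 + 223) = 3043 / 3266 = 0.9317

93.2%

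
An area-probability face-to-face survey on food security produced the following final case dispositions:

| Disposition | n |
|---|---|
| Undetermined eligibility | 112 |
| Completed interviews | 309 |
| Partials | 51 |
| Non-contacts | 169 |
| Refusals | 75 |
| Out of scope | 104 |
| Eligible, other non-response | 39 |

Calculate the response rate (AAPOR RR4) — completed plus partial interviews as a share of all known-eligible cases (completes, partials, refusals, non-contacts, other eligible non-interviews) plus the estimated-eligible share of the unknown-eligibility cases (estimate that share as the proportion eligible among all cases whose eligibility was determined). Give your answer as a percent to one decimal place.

48.7%

Numerator → 309 + 51 = 360
Eligible (known) → 309 + 51 + 75 + 169 + 39 = 643
e = 643 / (643 + 104) = 643 / 747 = 0.8608
Eligible share of unknowns → 0.8608 × 112 = 96.41
Denominator → 643 + 96.41 = 739.41
RR4 = 360 / 739.41 = 0.4869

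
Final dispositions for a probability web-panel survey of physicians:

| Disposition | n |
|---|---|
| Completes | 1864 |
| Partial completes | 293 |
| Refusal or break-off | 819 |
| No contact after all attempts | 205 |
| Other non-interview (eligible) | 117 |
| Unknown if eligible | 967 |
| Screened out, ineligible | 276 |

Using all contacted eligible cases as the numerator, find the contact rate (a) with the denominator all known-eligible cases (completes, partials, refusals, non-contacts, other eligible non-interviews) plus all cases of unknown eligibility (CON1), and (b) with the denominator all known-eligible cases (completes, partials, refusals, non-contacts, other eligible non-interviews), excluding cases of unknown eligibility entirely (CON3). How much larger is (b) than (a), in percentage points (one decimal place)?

21.3

Top: 1864 + 293 + 819 + 117 = 3093
Denom: 1864 + 293 + 819 + 205 + 117 + 967 = 4265
CON1 = 3093 / 4265 = 0.7252
Denom: 1864 + 293 + 819 + 205 + 117 = 3298
CON3 = 3093 / 3298 = 0.9378
Difference = 93.78 − 72.52 = 21.26 percentage points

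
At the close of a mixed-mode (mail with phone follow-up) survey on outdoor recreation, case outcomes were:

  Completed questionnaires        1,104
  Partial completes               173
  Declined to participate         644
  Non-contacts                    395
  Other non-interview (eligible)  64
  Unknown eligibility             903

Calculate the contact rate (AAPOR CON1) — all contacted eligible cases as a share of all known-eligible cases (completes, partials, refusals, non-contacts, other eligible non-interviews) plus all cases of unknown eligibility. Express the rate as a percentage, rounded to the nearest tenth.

Top = 1104 + 173 + 644 + 64 = 1985
Base = 1104 + 173 + 644 + 395 + 64 + 903 = 3283
CON1 = 1985 / 3283 = 0.6046

60.5%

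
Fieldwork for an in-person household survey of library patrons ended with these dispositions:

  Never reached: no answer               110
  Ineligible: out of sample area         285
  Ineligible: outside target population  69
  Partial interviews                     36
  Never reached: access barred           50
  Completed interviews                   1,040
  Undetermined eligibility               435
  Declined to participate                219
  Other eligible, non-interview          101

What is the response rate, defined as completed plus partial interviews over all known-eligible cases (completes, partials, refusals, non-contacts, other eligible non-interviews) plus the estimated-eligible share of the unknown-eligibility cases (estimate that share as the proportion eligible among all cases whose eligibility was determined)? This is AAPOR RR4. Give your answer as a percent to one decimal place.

No contact after all attempts = 110 + 50 = 160
Ineligible = 69 + 285 = 354
Top: 1040 + 36 = 1076
Known eligible: 1040 + 36 + 219 + 160 + 101 = 1556
e = 1556 / (1556 + 354) = 1556 / 1910 = 0.8147
Eligible share of unknowns: 0.8147 × 435 = 354.39
Denominator: 1556 + 354.39 = 1910.39
RR4 = 1076 / 1910.39 = 0.5632

56.3%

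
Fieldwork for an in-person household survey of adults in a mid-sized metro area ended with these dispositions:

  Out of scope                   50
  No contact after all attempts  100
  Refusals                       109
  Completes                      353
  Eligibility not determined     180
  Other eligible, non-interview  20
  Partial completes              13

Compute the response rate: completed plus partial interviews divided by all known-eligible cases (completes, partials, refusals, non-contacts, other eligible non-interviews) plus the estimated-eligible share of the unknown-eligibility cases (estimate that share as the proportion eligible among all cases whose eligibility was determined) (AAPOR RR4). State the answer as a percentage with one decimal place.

48.1%

Top: 353 + 13 = 366
Determined eligible: 353 + 13 + 109 + 100 + 20 = 595
e = 595 / (595 + 50) = 595 / 645 = 0.9225
e × U: 0.9225 × 180 = 166.05
Denominator: 595 + 166.05 = 761.05
RR4 = 366 / 761.05 = 0.4809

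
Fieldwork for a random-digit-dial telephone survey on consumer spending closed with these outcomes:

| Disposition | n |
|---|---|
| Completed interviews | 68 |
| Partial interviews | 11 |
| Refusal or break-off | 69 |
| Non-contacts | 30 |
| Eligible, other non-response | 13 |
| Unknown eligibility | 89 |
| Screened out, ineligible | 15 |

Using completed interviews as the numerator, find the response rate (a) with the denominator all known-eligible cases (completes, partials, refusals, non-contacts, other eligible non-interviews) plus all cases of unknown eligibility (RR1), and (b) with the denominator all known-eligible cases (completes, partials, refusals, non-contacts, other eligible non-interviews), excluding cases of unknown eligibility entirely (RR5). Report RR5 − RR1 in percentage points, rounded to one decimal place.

11.3

Num → 68
Base → 68 + 11 + 69 + 30 + 13 + 89 = 280
RR1 = 68 / 280 = 0.2429
Base → 68 + 11 + 69 + 30 + 13 = 191
RR5 = 68 / 191 = 0.3560
Difference = 35.60 − 24.29 = 11.31 percentage points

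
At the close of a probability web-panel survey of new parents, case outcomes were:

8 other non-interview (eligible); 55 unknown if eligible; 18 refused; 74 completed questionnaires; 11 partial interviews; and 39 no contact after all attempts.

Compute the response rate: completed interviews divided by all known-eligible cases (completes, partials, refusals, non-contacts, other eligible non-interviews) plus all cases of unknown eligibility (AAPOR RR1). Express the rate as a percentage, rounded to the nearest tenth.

36.1%

Top: 74
Denom: 74 + 11 + 18 + 39 + 8 + 55 = 205
RR1 = 74 / 205 = 0.3610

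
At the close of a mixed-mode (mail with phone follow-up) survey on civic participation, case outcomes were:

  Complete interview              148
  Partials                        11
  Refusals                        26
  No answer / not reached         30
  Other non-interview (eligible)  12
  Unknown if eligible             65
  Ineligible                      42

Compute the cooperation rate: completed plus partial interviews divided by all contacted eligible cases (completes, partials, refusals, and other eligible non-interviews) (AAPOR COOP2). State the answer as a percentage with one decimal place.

80.7%

Top = 148 + 11 = 159
Base = 148 + 11 + 26 + 12 = 197
COOP2 = 159 / 197 = 0.8071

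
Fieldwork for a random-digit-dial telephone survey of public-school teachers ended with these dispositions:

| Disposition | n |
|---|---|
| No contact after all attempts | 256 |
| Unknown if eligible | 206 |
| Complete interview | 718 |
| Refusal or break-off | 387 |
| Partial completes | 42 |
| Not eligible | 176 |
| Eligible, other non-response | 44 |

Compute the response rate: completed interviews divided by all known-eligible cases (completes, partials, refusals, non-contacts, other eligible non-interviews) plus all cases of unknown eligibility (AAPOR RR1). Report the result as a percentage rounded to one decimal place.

43.4%

Num = 718
Denominator = 718 + 42 + 387 + 256 + 44 + 206 = 1653
RR1 = 718 / 1653 = 0.4344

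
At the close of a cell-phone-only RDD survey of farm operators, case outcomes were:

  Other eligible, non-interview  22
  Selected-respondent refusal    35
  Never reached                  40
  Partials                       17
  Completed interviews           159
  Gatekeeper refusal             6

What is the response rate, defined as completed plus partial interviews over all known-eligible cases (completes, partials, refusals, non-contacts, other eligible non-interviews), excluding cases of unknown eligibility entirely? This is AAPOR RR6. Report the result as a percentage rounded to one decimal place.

63.1%

Refusal or break-off = 6 + 35 = 41
Num = 159 + 17 = 176
Denominator = 159 + 17 + 41 + 40 + 22 = 279
RR6 = 176 / 279 = 0.6308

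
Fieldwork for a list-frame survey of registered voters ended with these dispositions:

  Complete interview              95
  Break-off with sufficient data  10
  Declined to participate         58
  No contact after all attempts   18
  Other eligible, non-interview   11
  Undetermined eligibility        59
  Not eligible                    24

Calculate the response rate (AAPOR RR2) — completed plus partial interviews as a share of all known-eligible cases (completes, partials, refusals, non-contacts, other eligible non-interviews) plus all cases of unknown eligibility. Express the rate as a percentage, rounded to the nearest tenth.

41.8%

Top → 95 + 10 = 105
Base → 95 + 10 + 58 + 18 + 11 + 59 = 251
RR2 = 105 / 251 = 0.4183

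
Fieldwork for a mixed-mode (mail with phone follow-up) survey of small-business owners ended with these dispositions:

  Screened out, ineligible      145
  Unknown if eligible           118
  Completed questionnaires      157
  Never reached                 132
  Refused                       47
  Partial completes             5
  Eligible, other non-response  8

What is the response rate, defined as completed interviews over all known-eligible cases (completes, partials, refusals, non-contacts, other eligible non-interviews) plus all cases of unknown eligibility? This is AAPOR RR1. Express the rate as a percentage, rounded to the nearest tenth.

33.6%

Top: 157
Base: 157 + 5 + 47 + 132 + 8 + 118 = 467
RR1 = 157 / 467 = 0.3362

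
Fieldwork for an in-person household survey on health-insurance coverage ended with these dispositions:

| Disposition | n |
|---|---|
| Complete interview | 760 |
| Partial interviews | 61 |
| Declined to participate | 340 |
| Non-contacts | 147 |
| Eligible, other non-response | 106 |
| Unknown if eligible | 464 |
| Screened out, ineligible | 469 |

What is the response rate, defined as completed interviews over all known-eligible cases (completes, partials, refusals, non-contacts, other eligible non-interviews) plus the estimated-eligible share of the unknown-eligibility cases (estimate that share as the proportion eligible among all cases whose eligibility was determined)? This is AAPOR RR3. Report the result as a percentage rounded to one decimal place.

Top: 760
Known eligible: 760 + 61 + 340 + 147 + 106 = 1414
e = 1414 / (1414 + 469) = 1414 / 1883 = 0.7509
e × U: 0.7509 × 464 = 348.42
Denominator: 1414 + 348.42 = 1762.42
RR3 = 760 / 1762.42 = 0.4312

43.1%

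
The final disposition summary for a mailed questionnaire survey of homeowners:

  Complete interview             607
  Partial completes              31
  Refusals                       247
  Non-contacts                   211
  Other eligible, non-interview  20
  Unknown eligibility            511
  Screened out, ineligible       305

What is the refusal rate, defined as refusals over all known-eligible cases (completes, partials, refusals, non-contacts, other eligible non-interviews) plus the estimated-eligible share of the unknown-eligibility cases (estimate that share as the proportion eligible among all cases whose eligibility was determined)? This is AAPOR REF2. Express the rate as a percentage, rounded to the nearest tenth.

Num: 247
Eligible (known): 607 + 31 + 247 + 211 + 20 = 1116
e = 1116 / (1116 + 305) = 1116 / 1421 = 0.7854
Eligible share of unknowns: 0.7854 × 511 = 401.34
Base: 1116 + 401.34 = 1517.34
REF2 = 247 / 1517.34 = 0.1628

16.3%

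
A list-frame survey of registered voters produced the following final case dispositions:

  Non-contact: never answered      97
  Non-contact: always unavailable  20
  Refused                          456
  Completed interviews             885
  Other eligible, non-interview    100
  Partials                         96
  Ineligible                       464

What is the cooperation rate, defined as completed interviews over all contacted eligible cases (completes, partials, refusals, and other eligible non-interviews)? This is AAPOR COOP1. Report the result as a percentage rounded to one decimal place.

57.6%

Non-contacts = 97 + 20 = 117
Numerator → 885
Base → 885 + 96 + 456 + 100 = 1537
COOP1 = 885 / 1537 = 0.5758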